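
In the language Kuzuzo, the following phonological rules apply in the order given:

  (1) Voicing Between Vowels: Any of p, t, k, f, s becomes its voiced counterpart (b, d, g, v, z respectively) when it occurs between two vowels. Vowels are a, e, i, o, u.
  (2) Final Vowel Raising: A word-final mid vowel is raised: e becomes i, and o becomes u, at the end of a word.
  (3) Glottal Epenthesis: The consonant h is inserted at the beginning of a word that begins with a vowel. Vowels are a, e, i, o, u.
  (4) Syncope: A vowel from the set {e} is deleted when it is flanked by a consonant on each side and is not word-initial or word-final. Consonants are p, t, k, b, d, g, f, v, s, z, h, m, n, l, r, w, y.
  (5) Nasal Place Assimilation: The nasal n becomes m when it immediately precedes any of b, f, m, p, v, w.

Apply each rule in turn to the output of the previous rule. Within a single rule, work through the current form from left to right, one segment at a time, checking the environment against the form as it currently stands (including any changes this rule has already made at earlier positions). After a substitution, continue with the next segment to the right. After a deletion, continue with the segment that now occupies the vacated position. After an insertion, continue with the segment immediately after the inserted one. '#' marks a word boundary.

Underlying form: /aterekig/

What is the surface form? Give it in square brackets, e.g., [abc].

[hadrgig]

(1) Voicing Between Vowels: [aterekig] → [aderegig]
(2) Final Vowel Raising: no change — [aderegig]
(3) Glottal Epenthesis: [aderegig] → [haderegig]
(4) Syncope: [haderegig] → [hadrgig]
(5) Nasal Place Assimilation: no change — [hadrgig]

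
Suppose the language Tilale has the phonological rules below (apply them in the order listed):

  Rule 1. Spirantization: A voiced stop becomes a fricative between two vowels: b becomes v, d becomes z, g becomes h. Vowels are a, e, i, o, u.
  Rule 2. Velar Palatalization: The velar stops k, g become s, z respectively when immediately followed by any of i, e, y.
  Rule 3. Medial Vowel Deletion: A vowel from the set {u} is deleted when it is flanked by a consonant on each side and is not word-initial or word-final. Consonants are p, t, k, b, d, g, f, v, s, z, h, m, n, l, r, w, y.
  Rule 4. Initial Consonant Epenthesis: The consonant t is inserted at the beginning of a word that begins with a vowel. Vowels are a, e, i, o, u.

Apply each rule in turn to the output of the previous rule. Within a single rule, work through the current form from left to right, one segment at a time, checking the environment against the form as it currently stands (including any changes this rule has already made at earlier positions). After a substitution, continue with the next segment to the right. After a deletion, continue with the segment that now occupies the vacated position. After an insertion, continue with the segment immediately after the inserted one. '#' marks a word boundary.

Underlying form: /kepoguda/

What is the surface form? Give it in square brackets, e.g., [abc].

Rule 1 Spirantization: [kepoguda] → [kepohuza]
Rule 2 Velar Palatalization: [kepohuza] → [sepohuza]
Rule 3 Medial Vowel Deletion: [sepohuza] → [sepohza]
Rule 4 Initial Consonant Epenthesis: no change — [sepohza]

[sepohza]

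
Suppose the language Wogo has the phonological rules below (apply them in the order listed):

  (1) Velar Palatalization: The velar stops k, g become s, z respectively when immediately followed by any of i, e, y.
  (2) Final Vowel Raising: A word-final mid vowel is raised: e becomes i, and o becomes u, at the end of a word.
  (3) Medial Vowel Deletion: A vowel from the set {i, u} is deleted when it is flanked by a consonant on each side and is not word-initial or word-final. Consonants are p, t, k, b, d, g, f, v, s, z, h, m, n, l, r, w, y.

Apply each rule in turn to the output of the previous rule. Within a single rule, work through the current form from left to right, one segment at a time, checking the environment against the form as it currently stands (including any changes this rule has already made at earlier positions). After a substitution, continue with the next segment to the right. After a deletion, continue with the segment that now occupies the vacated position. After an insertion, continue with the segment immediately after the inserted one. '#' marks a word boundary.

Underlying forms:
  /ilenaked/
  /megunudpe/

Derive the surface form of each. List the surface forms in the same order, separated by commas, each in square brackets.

/ilenaked/:
  (1) Velar Palatalization: [ilenaked] → [ilenased]
  (2) Final Vowel Raising: no change — [ilenased]
  (3) Medial Vowel Deletion: no change — [ilenased]
/megunudpe/:
  (1) Velar Palatalization: no change — [megunudpe]
  (2) Final Vowel Raising: [megunudpe] → [megunudpi]
  (3) Medial Vowel Deletion: [megunudpi] → [megndpi]

[ilenased], [megndpi]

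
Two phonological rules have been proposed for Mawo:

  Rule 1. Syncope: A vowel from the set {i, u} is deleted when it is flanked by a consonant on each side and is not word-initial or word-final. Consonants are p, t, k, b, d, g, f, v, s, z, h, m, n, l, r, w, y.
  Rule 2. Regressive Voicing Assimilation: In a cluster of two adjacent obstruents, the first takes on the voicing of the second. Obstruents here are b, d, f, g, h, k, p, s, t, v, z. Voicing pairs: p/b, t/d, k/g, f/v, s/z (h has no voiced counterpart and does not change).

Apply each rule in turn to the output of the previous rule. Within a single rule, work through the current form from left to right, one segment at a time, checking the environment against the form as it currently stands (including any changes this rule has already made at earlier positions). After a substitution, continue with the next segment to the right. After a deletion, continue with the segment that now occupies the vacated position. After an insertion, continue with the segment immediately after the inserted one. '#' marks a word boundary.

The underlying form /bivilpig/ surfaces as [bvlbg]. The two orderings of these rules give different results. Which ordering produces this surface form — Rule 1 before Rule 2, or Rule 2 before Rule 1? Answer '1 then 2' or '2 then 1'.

Order 1 then 2:
  1 Syncope: [bivilpig] → [bvlpg]
  2 Regressive Voicing Assimilation: [bvlpg] → [bvlbg]
  result: [bvlbg]
Order 2 then 1:
  2 Regressive Voicing Assimilation: no change — [bivilpig]
  1 Syncope: [bivilpig] → [bvlpg]
  result: [bvlpg]

1 then 2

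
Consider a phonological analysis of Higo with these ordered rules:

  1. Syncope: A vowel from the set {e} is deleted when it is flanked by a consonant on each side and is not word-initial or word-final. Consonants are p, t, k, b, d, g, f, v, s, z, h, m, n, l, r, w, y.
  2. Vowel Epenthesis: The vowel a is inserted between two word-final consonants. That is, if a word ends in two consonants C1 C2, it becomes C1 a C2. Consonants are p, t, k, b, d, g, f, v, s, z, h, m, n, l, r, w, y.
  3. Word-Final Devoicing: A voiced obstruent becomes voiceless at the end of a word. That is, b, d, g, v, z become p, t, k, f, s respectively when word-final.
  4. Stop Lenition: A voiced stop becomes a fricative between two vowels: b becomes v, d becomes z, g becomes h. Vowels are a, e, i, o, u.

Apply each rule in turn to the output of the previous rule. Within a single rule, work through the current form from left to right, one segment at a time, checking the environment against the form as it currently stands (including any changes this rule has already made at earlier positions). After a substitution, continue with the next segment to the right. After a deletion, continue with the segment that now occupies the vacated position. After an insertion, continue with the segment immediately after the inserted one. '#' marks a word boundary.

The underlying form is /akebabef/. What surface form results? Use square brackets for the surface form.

1 Syncope: [akebabef] → [akbabf]
2 Vowel Epenthesis: [akbabf] → [akbabaf]
3 Word-Final Devoicing: no change — [akbabaf]
4 Stop Lenition: [akbabaf] → [akbavaf]

[akbavaf]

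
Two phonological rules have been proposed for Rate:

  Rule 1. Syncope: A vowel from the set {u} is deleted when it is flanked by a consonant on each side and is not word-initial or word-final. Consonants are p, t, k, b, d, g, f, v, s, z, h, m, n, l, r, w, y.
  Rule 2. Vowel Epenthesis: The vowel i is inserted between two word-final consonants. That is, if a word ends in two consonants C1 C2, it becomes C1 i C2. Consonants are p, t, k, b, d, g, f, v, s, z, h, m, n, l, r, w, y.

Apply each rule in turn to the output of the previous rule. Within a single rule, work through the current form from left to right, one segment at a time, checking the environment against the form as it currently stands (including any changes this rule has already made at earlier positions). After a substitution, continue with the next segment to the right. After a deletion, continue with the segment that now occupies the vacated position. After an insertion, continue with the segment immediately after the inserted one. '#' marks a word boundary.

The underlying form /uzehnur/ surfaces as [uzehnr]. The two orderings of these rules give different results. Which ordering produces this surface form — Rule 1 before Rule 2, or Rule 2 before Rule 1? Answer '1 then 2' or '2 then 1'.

2 then 1

Order 1 then 2:
  1 Syncope: [uzehnur] → [uzehnr]
  2 Vowel Epenthesis: [uzehnr] → [uzehnir]
  result: [uzehnir]
Order 2 then 1:
  2 Vowel Epenthesis: no change — [uzehnur]
  1 Syncope: [uzehnur] → [uzehnr]
  result: [uzehnr]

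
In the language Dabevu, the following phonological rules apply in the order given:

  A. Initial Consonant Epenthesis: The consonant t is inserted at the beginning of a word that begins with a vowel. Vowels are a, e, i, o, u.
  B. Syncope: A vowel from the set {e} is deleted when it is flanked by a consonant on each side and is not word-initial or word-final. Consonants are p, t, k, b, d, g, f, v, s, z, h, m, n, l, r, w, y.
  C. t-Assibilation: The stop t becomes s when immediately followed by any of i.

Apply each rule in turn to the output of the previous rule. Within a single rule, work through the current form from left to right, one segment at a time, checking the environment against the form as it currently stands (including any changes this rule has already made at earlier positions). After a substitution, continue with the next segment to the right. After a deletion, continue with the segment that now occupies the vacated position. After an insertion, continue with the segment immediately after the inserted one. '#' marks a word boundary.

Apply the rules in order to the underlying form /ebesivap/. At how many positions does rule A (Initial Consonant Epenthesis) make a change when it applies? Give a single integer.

A Initial Consonant Epenthesis: [ebesivap] → [tebesivap]
B Syncope: [tebesivap] → [tbsivap]
C t-Assibilation: no change — [tbsivap]
Rule A changed 1 position(s).

1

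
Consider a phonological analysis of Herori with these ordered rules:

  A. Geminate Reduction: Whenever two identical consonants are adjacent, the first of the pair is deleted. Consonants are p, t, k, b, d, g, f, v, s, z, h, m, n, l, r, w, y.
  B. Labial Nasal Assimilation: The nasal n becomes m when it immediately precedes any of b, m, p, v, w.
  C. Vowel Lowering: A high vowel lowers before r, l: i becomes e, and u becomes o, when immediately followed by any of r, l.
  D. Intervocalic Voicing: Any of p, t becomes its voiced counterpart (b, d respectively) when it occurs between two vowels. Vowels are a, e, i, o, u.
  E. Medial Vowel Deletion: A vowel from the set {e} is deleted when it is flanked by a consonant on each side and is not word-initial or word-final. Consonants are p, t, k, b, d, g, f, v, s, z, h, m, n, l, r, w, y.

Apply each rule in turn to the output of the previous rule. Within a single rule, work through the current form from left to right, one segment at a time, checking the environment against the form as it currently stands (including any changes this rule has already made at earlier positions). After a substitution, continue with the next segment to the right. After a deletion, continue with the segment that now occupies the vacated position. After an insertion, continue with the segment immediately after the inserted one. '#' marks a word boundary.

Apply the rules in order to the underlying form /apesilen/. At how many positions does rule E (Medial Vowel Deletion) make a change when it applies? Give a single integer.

3

A Geminate Reduction: no change — [apesilen]
B Labial Nasal Assimilation: no change — [apesilen]
C Vowel Lowering: [apesilen] → [apeselen]
D Intervocalic Voicing: [apeselen] → [abeselen]
E Medial Vowel Deletion: [abeselen] → [absln]
Rule E changed 3 position(s).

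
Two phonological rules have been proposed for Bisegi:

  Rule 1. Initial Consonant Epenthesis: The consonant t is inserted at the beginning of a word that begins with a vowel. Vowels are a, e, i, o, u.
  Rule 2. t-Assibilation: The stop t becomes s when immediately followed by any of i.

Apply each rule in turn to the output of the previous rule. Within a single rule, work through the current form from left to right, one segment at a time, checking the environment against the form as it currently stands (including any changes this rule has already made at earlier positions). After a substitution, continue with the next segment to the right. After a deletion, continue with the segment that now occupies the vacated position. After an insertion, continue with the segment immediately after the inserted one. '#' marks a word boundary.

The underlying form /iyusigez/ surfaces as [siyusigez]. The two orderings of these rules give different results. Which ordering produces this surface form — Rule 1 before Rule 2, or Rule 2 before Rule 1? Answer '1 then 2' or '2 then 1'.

Order 1 then 2:
  1 Initial Consonant Epenthesis: [iyusigez] → [tiyusigez]
  2 t-Assibilation: [tiyusigez] → [siyusigez]
  result: [siyusigez]
Order 2 then 1:
  2 t-Assibilation: no change — [iyusigez]
  1 Initial Consonant Epenthesis: [iyusigez] → [tiyusigez]
  result: [tiyusigez]

1 then 2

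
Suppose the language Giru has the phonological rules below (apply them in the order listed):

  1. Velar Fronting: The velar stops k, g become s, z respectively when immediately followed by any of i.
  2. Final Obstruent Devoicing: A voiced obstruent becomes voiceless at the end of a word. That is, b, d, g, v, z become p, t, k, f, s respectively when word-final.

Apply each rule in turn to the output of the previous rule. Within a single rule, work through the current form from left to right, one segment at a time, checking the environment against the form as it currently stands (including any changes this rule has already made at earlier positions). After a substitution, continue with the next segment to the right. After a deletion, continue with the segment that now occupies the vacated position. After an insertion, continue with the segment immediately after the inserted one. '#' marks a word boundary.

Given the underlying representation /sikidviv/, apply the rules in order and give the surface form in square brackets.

[sisidvif]

1 Velar Fronting: [sikidviv] → [sisidviv]
2 Final Obstruent Devoicing: [sisidviv] → [sisidvif]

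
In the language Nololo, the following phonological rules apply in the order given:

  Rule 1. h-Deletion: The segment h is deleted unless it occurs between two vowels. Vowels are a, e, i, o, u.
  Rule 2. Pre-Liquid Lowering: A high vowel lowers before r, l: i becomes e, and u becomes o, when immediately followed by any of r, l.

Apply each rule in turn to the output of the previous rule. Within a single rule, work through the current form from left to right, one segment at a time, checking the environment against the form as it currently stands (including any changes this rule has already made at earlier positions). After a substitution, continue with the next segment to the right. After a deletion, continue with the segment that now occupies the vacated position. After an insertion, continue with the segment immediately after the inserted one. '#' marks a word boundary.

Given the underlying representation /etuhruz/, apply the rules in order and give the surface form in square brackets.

Rule 1 h-Deletion: [etuhruz] → [eturuz]
Rule 2 Pre-Liquid Lowering: [eturuz] → [etoruz]

[etoruz]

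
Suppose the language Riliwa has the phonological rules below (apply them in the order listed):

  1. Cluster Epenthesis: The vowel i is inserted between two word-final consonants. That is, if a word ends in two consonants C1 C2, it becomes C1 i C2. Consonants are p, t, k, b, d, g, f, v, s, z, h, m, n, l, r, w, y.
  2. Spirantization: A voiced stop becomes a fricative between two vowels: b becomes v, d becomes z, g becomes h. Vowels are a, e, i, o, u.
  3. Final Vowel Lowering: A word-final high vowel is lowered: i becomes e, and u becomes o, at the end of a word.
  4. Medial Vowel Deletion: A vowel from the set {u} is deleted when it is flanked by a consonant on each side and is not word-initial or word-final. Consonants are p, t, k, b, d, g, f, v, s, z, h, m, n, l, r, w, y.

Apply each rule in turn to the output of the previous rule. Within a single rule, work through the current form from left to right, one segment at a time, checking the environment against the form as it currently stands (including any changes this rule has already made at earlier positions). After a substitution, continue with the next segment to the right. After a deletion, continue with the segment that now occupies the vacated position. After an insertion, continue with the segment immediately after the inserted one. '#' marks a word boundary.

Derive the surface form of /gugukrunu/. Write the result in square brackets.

1 Cluster Epenthesis: no change — [gugukrunu]
2 Spirantization: [gugukrunu] → [guhukrunu]
3 Final Vowel Lowering: [guhukrunu] → [guhukruno]
4 Medial Vowel Deletion: [guhukruno] → [ghkrno]

[ghkrno]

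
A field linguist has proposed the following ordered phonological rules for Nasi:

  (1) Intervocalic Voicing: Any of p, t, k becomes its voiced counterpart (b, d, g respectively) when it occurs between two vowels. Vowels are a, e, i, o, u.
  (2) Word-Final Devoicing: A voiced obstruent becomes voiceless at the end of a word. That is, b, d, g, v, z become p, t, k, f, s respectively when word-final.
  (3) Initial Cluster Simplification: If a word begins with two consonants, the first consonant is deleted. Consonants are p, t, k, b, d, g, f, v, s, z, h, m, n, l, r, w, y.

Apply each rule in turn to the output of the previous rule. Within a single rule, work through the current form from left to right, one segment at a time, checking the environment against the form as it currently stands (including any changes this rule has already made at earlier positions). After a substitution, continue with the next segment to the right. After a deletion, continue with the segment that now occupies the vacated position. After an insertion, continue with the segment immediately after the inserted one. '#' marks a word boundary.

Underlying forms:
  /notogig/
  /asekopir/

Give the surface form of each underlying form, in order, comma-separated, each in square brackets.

/notogig/:
  (1) Intervocalic Voicing: [notogig] → [nodogig]
  (2) Word-Final Devoicing: [nodogig] → [nodogik]
  (3) Initial Cluster Simplification: no change — [nodogik]
/asekopir/:
  (1) Intervocalic Voicing: [asekopir] → [asegobir]
  (2) Word-Final Devoicing: no change — [asegobir]
  (3) Initial Cluster Simplification: no change — [asegobir]

[nodogik], [asegobir]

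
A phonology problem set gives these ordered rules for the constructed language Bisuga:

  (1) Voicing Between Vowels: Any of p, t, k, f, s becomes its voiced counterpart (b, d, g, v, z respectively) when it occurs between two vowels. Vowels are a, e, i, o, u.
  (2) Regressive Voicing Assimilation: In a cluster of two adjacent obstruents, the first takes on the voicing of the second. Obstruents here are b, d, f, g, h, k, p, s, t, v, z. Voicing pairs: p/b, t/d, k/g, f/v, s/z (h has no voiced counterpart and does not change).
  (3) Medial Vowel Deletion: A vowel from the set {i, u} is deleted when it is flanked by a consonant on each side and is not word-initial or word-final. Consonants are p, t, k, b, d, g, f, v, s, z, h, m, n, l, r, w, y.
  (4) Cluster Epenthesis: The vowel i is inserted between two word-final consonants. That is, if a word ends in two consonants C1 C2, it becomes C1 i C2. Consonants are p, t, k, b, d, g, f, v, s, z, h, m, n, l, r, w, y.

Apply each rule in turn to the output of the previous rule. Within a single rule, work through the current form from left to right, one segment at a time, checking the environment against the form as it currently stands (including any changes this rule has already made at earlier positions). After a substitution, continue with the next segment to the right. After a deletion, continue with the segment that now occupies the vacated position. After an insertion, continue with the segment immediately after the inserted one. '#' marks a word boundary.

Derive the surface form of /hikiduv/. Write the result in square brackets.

(1) Voicing Between Vowels: [hikiduv] → [higiduv]
(2) Regressive Voicing Assimilation: no change — [higiduv]
(3) Medial Vowel Deletion: [higiduv] → [hgdv]
(4) Cluster Epenthesis: [hgdv] → [hgdiv]

[hgdiv]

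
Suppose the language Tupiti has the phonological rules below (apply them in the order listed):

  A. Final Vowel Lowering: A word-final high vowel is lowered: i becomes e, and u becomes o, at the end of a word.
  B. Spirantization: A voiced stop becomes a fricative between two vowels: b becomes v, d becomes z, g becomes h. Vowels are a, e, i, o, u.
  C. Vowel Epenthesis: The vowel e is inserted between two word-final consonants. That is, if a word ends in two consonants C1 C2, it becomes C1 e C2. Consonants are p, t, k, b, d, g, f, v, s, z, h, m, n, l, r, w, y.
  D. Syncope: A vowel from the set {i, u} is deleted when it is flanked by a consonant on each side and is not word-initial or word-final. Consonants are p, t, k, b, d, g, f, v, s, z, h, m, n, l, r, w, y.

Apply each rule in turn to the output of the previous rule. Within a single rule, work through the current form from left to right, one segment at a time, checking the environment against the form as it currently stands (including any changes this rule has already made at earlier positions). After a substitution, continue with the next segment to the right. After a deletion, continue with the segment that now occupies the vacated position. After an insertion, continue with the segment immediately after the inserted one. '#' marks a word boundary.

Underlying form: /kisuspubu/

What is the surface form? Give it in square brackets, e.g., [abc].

[ksspvo]

A Final Vowel Lowering: [kisuspubu] → [kisuspubo]
B Spirantization: [kisuspubo] → [kisuspuvo]
C Vowel Epenthesis: no change — [kisuspuvo]
D Syncope: [kisuspuvo] → [ksspvo]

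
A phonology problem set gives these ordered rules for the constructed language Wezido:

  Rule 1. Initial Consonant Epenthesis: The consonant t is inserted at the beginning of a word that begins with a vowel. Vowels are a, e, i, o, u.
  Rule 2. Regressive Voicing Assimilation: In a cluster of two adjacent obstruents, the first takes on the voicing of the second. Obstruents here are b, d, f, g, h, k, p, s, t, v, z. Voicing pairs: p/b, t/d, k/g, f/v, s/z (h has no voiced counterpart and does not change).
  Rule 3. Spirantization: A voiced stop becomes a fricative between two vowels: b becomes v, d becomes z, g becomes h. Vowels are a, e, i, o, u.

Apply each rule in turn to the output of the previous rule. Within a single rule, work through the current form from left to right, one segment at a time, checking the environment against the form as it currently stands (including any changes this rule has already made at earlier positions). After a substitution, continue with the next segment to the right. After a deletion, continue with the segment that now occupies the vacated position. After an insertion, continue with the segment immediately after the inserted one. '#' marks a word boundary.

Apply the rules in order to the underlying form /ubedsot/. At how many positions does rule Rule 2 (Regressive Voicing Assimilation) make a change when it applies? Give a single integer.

Rule 1 Initial Consonant Epenthesis: [ubedsot] → [tubedsot]
Rule 2 Regressive Voicing Assimilation: [tubedsot] → [tubetsot]
Rule 3 Spirantization: [tubetsot] → [tuvetsot]
Rule Rule 2 changed 1 position(s).

1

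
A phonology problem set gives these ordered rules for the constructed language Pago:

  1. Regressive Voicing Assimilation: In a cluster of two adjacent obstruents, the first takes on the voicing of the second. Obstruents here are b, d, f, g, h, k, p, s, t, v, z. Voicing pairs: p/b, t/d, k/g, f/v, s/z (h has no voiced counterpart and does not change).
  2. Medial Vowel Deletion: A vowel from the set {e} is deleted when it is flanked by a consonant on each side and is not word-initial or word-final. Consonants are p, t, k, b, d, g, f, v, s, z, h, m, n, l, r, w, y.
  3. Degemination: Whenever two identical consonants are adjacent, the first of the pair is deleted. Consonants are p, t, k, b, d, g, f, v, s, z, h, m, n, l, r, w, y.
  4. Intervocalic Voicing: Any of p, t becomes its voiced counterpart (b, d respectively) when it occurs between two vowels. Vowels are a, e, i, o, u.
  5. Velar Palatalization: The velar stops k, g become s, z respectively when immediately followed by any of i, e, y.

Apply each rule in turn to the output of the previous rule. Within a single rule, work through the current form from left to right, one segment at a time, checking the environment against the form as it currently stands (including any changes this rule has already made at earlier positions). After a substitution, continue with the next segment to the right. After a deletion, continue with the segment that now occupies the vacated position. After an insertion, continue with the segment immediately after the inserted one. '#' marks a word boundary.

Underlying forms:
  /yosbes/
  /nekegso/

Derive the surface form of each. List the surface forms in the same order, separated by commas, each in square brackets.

/yosbes/:
  1 Regressive Voicing Assimilation: [yosbes] → [yozbes]
  2 Medial Vowel Deletion: [yozbes] → [yozbs]
  3 Degemination: no change — [yozbs]
  4 Intervocalic Voicing: no change — [yozbs]
  5 Velar Palatalization: no change — [yozbs]
/nekegso/:
  1 Regressive Voicing Assimilation: [nekegso] → [nekekso]
  2 Medial Vowel Deletion: [nekekso] → [nkkso]
  3 Degemination: [nkkso] → [nkso]
  4 Intervocalic Voicing: no change — [nkso]
  5 Velar Palatalization: no change — [nkso]

[yozbs], [nkso]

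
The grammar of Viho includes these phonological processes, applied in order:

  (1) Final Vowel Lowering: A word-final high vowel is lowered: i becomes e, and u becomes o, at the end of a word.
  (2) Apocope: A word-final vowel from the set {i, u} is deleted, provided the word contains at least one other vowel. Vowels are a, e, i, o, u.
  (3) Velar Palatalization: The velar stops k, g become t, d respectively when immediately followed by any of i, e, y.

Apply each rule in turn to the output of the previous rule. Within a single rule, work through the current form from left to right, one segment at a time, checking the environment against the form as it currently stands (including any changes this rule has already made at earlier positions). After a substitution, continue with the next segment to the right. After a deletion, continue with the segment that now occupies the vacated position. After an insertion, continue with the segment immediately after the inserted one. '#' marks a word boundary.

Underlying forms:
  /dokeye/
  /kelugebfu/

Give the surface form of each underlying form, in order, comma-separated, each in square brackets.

[doteye], [teludebfo]

/dokeye/:
  (1) Final Vowel Lowering: no change — [dokeye]
  (2) Apocope: no change — [dokeye]
  (3) Velar Palatalization: [dokeye] → [doteye]
/kelugebfu/:
  (1) Final Vowel Lowering: [kelugebfu] → [kelugebfo]
  (2) Apocope: no change — [kelugebfo]
  (3) Velar Palatalization: [kelugebfo] → [teludebfo]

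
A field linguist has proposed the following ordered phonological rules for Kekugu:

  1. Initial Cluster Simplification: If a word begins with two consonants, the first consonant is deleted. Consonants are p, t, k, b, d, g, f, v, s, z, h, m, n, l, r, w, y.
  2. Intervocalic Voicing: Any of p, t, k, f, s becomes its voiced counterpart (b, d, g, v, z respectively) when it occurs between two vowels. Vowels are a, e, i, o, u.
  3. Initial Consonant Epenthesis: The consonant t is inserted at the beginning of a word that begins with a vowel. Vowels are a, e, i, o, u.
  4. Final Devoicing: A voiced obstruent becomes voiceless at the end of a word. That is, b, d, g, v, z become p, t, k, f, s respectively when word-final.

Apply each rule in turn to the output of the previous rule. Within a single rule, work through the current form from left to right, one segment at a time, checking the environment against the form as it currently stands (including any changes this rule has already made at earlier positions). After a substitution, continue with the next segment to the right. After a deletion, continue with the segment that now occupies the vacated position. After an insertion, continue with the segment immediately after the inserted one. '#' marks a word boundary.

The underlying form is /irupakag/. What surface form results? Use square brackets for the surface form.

1 Initial Cluster Simplification: no change — [irupakag]
2 Intervocalic Voicing: [irupakag] → [irubagag]
3 Initial Consonant Epenthesis: [irubagag] → [tirubagag]
4 Final Devoicing: [tirubagag] → [tirubagak]

[tirubagak]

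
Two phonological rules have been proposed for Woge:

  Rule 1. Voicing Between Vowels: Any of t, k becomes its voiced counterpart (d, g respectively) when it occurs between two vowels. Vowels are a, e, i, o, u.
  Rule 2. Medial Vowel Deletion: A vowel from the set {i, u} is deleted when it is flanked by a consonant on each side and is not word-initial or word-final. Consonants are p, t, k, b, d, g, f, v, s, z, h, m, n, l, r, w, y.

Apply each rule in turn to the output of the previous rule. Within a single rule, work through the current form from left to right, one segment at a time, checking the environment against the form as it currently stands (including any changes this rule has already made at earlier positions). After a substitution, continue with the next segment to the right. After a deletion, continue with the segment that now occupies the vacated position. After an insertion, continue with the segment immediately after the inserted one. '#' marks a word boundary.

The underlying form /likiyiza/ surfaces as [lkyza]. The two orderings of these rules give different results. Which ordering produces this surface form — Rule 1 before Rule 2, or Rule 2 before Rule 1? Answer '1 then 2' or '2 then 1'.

2 then 1

Order 1 then 2:
  1 Voicing Between Vowels: [likiyiza] → [ligiyiza]
  2 Medial Vowel Deletion: [ligiyiza] → [lgyza]
  result: [lgyza]
Order 2 then 1:
  2 Medial Vowel Deletion: [likiyiza] → [lkyza]
  1 Voicing Between Vowels: no change — [lkyza]
  result: [lkyza]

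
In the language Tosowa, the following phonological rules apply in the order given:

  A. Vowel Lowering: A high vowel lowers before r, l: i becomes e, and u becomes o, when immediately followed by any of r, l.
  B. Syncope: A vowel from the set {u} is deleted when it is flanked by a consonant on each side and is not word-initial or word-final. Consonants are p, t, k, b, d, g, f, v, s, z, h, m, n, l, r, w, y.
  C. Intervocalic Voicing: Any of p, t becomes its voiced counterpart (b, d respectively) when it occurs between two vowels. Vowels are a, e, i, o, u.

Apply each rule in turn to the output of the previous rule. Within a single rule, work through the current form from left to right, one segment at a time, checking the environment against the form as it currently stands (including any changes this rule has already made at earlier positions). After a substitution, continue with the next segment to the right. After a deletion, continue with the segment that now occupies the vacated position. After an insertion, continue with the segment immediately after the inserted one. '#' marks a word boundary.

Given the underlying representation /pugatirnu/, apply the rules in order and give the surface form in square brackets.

[pgadernu]

A Vowel Lowering: [pugatirnu] → [pugaternu]
B Syncope: [pugaternu] → [pgaternu]
C Intervocalic Voicing: [pgaternu] → [pgadernu]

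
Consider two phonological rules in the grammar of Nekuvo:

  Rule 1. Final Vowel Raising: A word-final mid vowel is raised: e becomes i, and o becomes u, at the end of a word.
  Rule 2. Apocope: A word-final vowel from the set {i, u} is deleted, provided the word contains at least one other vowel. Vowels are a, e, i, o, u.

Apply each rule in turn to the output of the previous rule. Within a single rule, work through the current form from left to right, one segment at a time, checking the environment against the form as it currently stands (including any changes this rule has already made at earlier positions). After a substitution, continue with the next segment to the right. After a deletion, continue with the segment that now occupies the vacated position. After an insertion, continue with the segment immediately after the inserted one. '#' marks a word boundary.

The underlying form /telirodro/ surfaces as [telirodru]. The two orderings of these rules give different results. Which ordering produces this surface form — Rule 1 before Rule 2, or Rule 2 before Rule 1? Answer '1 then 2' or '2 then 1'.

Order 1 then 2:
  1 Final Vowel Raising: [telirodro] → [telirodru]
  2 Apocope: [telirodru] → [telirodr]
  result: [telirodr]
Order 2 then 1:
  2 Apocope: no change — [telirodro]
  1 Final Vowel Raising: [telirodro] → [telirodru]
  result: [telirodru]

2 then 1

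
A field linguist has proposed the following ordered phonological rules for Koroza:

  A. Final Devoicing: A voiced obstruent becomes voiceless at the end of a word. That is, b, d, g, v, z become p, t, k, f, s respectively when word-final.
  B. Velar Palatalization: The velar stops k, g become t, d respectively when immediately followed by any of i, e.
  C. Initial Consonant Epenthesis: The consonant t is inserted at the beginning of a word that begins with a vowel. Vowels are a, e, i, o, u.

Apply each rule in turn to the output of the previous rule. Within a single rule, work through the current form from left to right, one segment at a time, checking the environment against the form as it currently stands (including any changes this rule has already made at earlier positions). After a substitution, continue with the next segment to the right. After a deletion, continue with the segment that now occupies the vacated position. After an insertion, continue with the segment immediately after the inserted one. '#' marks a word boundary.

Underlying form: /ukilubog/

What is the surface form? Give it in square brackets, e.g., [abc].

A Final Devoicing: [ukilubog] → [ukilubok]
B Velar Palatalization: [ukilubok] → [utilubok]
C Initial Consonant Epenthesis: [utilubok] → [tutilubok]

[tutilubok]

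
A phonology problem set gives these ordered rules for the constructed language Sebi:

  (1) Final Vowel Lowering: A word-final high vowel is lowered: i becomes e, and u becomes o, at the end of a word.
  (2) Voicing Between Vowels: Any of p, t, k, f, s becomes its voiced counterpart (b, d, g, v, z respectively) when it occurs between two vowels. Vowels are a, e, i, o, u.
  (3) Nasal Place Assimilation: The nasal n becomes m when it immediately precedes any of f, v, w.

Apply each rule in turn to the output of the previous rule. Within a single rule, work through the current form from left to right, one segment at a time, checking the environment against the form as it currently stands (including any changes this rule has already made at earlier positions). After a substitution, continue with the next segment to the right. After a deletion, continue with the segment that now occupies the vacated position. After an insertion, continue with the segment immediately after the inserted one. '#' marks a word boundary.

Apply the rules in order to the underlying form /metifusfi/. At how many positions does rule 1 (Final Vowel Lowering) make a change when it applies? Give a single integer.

(1) Final Vowel Lowering: [metifusfi] → [metifusfe]
(2) Voicing Between Vowels: [metifusfe] → [medivusfe]
(3) Nasal Place Assimilation: no change — [medivusfe]
Rule 1 changed 1 position(s).

1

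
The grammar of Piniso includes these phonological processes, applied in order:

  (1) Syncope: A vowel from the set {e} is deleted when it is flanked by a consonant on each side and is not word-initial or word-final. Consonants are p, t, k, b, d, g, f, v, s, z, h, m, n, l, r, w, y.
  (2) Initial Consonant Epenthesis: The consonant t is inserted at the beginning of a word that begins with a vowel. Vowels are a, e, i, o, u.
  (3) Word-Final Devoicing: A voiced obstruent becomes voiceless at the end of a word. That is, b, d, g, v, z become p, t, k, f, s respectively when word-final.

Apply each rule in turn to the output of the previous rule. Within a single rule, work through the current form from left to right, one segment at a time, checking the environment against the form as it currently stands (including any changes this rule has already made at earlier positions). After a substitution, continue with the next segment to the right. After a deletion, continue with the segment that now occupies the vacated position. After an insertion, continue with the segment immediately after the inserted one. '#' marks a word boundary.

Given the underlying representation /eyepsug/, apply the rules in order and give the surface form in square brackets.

(1) Syncope: [eyepsug] → [eypsug]
(2) Initial Consonant Epenthesis: [eypsug] → [teypsug]
(3) Word-Final Devoicing: [teypsug] → [teypsuk]

[teypsuk]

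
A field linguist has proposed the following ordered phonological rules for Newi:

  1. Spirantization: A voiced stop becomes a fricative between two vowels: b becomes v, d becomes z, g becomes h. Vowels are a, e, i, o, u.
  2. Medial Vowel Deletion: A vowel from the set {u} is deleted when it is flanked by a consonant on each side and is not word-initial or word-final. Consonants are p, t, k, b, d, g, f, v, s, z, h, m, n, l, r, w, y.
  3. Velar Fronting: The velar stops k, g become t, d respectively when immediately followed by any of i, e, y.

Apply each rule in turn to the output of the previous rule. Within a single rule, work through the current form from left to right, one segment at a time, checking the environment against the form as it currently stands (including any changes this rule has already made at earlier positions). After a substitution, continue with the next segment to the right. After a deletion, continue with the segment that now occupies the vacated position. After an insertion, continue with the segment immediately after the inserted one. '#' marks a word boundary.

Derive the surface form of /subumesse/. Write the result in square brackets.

1 Spirantization: [subumesse] → [suvumesse]
2 Medial Vowel Deletion: [suvumesse] → [svmesse]
3 Velar Fronting: no change — [svmesse]

[svmesse]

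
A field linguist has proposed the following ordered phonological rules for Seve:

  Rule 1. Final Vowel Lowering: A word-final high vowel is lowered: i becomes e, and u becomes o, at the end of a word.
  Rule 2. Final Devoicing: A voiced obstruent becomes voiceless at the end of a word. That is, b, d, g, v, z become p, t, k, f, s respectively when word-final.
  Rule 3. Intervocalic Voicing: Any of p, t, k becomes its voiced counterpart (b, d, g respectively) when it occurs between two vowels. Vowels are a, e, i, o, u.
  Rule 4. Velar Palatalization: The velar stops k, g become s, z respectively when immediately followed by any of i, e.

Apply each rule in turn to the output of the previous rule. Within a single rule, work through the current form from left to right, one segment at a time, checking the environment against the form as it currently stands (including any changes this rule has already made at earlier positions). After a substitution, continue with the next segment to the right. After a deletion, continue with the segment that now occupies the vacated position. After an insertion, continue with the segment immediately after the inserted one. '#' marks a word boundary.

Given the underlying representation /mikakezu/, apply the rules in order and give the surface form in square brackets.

[migazezo]

Rule 1 Final Vowel Lowering: [mikakezu] → [mikakezo]
Rule 2 Final Devoicing: no change — [mikakezo]
Rule 3 Intervocalic Voicing: [mikakezo] → [migagezo]
Rule 4 Velar Palatalization: [migagezo] → [migazezo]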